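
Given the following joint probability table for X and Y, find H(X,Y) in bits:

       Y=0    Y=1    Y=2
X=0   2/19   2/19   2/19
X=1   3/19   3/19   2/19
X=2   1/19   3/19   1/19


H(X,Y) = -Σ p(x,y) log₂ p(x,y)
  p(0,0)=2/19: -0.1053 × log₂(0.1053) = 0.3419
  p(0,1)=2/19: -0.1053 × log₂(0.1053) = 0.3419
  p(0,2)=2/19: -0.1053 × log₂(0.1053) = 0.3419
  p(1,0)=3/19: -0.1579 × log₂(0.1579) = 0.4205
  p(1,1)=3/19: -0.1579 × log₂(0.1579) = 0.4205
  p(1,2)=2/19: -0.1053 × log₂(0.1053) = 0.3419
  p(2,0)=1/19: -0.0526 × log₂(0.0526) = 0.2236
  p(2,1)=3/19: -0.1579 × log₂(0.1579) = 0.4205
  p(2,2)=1/19: -0.0526 × log₂(0.0526) = 0.2236
H(X,Y) = 3.0761 bits


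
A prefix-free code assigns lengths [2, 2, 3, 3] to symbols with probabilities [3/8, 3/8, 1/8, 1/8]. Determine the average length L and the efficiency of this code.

Average length L = Σ p_i × l_i = 2.2500 bits
Entropy H = 1.8113 bits
Efficiency η = H/L × 100% = 80.50%


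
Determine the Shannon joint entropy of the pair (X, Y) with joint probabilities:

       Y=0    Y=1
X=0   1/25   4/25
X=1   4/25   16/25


H(X,Y) = -Σ p(x,y) log₂ p(x,y)
  p(0,0)=1/25: -0.0400 × log₂(0.0400) = 0.1858
  p(0,1)=4/25: -0.1600 × log₂(0.1600) = 0.4230
  p(1,0)=4/25: -0.1600 × log₂(0.1600) = 0.4230
  p(1,1)=16/25: -0.6400 × log₂(0.6400) = 0.4121
H(X,Y) = 1.4439 bits


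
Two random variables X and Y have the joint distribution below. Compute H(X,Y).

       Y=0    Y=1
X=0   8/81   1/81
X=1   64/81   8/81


H(X,Y) = -Σ p(x,y) log₂ p(x,y)
  p(0,0)=8/81: -0.0988 × log₂(0.0988) = 0.3299
  p(0,1)=1/81: -0.0123 × log₂(0.0123) = 0.0783
  p(1,0)=64/81: -0.7901 × log₂(0.7901) = 0.2685
  p(1,1)=8/81: -0.0988 × log₂(0.0988) = 0.3299
H(X,Y) = 1.0065 bits


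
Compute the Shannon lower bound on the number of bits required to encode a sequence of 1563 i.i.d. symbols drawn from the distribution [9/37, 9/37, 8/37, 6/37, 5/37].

Entropy H = 2.2857 bits/symbol
Minimum bits = H × n = 2.2857 × 1563
= 3572.58 bits


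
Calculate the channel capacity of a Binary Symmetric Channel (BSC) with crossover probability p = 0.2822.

For BSC with error probability p:
C = 1 - H(p) where H(p) is binary entropy
H(0.2822) = -0.2822 × log₂(0.2822) - 0.7178 × log₂(0.7178)
H(p) = 0.8584
C = 1 - 0.8584 = 0.1416 bits/use


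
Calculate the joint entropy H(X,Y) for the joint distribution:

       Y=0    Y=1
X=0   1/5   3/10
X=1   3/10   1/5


H(X,Y) = -Σ p(x,y) log₂ p(x,y)
  p(0,0)=1/5: -0.2000 × log₂(0.2000) = 0.4644
  p(0,1)=3/10: -0.3000 × log₂(0.3000) = 0.5211
  p(1,0)=3/10: -0.3000 × log₂(0.3000) = 0.5211
  p(1,1)=1/5: -0.2000 × log₂(0.2000) = 0.4644
H(X,Y) = 1.9710 bits


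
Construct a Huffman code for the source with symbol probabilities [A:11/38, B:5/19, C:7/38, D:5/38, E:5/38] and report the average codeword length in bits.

Huffman tree construction:
Combine smallest probabilities repeatedly
Resulting codes:
  A: 11 (length 2)
  B: 01 (length 2)
  C: 00 (length 2)
  D: 100 (length 3)
  E: 101 (length 3)
Average length = Σ p(s) × length(s) = 2.2632 bits


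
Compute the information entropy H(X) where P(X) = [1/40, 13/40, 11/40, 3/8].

H(X) = -Σ p(x) log₂ p(x)
  -1/40 × log₂(1/40) = 0.1330
  -13/40 × log₂(13/40) = 0.5270
  -11/40 × log₂(11/40) = 0.5122
  -3/8 × log₂(3/8) = 0.5306
H(X) = 1.7029 bits


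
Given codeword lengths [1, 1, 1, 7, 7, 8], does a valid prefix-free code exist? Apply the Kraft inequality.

Kraft inequality: Σ 2^(-l_i) ≤ 1 for prefix-free code
Calculating: 2^(-1) + 2^(-1) + 2^(-1) + 2^(-7) + 2^(-7) + 2^(-8)
= 0.5 + 0.5 + 0.5 + 0.0078125 + 0.0078125 + 0.00390625
= 1.5195
Since 1.5195 > 1, prefix-free code does not exist


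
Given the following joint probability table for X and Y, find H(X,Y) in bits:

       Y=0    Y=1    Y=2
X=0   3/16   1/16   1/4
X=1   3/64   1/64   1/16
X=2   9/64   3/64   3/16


H(X,Y) = -Σ p(x,y) log₂ p(x,y)
  p(0,0)=3/16: -0.1875 × log₂(0.1875) = 0.4528
  p(0,1)=1/16: -0.0625 × log₂(0.0625) = 0.2500
  p(0,2)=1/4: -0.2500 × log₂(0.2500) = 0.5000
  p(1,0)=3/64: -0.0469 × log₂(0.0469) = 0.2070
  p(1,1)=1/64: -0.0156 × log₂(0.0156) = 0.0938
  p(1,2)=1/16: -0.0625 × log₂(0.0625) = 0.2500
  p(2,0)=9/64: -0.1406 × log₂(0.1406) = 0.3980
  p(2,1)=3/64: -0.0469 × log₂(0.0469) = 0.2070
  p(2,2)=3/16: -0.1875 × log₂(0.1875) = 0.4528
H(X,Y) = 2.8113 bits


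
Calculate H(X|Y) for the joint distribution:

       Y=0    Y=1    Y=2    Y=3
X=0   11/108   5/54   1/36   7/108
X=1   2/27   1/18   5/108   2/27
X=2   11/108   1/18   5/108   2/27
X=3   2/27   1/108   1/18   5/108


H(X|Y) = Σ_y p(y) H(X|Y=y)
  p(Y=0) = 19/54, H(X|Y=0) = 1.9819
  p(Y=1) = 23/108, H(X|Y=1) = 1.7306
  p(Y=2) = 19/108, H(X|Y=2) = 1.9593
  p(Y=3) = 7/27, H(X|Y=3) = 1.9766
H(X|Y) = 0.3519×1.9819 + 0.2130×1.7306 + 0.1759×1.9593 + 0.2593×1.9766 = 1.9230 bits


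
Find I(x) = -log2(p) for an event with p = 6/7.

Information content I(x) = -log₂(p(x))
I = -log₂(6/7) = -log₂(0.8571)
I = 0.2224 bits


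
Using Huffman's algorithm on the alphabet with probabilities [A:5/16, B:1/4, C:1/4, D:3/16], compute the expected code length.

Huffman tree construction:
Combine smallest probabilities repeatedly
Resulting codes:
  A: 11 (length 2)
  B: 01 (length 2)
  C: 10 (length 2)
  D: 00 (length 2)
Average length = Σ p(s) × length(s) = 2.0000 bits


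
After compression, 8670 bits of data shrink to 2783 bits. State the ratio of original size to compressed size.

Compression ratio = Original / Compressed
= 8670 / 2783 = 3.12:1


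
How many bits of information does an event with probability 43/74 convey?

Information content I(x) = -log₂(p(x))
I = -log₂(43/74) = -log₂(0.5811)
I = 0.7832 bits


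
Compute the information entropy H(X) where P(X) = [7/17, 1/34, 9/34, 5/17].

H(X) = -Σ p(x) log₂ p(x)
  -7/17 × log₂(7/17) = 0.5271
  -1/34 × log₂(1/34) = 0.1496
  -9/34 × log₂(9/34) = 0.5076
  -5/17 × log₂(5/17) = 0.5193
H(X) = 1.7036 bits


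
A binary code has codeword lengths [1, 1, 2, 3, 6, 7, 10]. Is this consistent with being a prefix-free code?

Kraft inequality: Σ 2^(-l_i) ≤ 1 for prefix-free code
Calculating: 2^(-1) + 2^(-1) + 2^(-2) + 2^(-3) + 2^(-6) + 2^(-7) + 2^(-10)
= 0.5 + 0.5 + 0.25 + 0.125 + 0.015625 + 0.0078125 + 0.0009765625
= 1.3994
Since 1.3994 > 1, prefix-free code does not exist


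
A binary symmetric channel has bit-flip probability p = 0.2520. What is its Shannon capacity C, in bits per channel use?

For BSC with error probability p:
C = 1 - H(p) where H(p) is binary entropy
H(0.2520) = -0.2520 × log₂(0.2520) - 0.7480 × log₂(0.7480)
H(p) = 0.8144
C = 1 - 0.8144 = 0.1856 bits/use


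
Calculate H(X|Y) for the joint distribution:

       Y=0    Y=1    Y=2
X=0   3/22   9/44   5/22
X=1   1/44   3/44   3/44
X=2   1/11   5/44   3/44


H(X|Y) = Σ_y p(y) H(X|Y=y)
  p(Y=0) = 1/4, H(X|Y=0) = 1.3222
  p(Y=1) = 17/44, H(X|Y=1) = 1.4466
  p(Y=2) = 4/11, H(X|Y=2) = 1.3294
H(X|Y) = 0.2500×1.3222 + 0.3864×1.4466 + 0.3636×1.3294 = 1.3729 bits


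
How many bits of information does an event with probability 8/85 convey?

Information content I(x) = -log₂(p(x))
I = -log₂(8/85) = -log₂(0.0941)
I = 3.4094 bits


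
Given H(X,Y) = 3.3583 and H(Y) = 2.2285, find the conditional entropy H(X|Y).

Chain rule: H(X,Y) = H(X|Y) + H(Y)
H(X|Y) = H(X,Y) - H(Y) = 3.3583 - 2.2285 = 1.1298 bits


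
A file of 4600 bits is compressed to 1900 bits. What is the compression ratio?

Compression ratio = Original / Compressed
= 4600 / 1900 = 2.42:1


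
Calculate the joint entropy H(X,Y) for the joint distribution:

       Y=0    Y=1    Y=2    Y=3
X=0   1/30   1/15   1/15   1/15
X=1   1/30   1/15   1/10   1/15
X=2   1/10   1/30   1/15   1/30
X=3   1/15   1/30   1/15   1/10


H(X,Y) = -Σ p(x,y) log₂ p(x,y)
  p(0,0)=1/30: -0.0333 × log₂(0.0333) = 0.1636
  p(0,1)=1/15: -0.0667 × log₂(0.0667) = 0.2605
  p(0,2)=1/15: -0.0667 × log₂(0.0667) = 0.2605
  p(0,3)=1/15: -0.0667 × log₂(0.0667) = 0.2605
  p(1,0)=1/30: -0.0333 × log₂(0.0333) = 0.1636
  p(1,1)=1/15: -0.0667 × log₂(0.0667) = 0.2605
  p(1,2)=1/10: -0.1000 × log₂(0.1000) = 0.3322
  p(1,3)=1/15: -0.0667 × log₂(0.0667) = 0.2605
  p(2,0)=1/10: -0.1000 × log₂(0.1000) = 0.3322
  p(2,1)=1/30: -0.0333 × log₂(0.0333) = 0.1636
  p(2,2)=1/15: -0.0667 × log₂(0.0667) = 0.2605
  p(2,3)=1/30: -0.0333 × log₂(0.0333) = 0.1636
  p(3,0)=1/15: -0.0667 × log₂(0.0667) = 0.2605
  p(3,1)=1/30: -0.0333 × log₂(0.0333) = 0.1636
  p(3,2)=1/15: -0.0667 × log₂(0.0667) = 0.2605
  p(3,3)=1/10: -0.1000 × log₂(0.1000) = 0.3322
H(X,Y) = 3.8981 bits


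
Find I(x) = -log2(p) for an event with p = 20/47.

Information content I(x) = -log₂(p(x))
I = -log₂(20/47) = -log₂(0.4255)
I = 1.2327 bits


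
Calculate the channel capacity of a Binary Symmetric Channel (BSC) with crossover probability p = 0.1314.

For BSC with error probability p:
C = 1 - H(p) where H(p) is binary entropy
H(0.1314) = -0.1314 × log₂(0.1314) - 0.8686 × log₂(0.8686)
H(p) = 0.5613
C = 1 - 0.5613 = 0.4387 bits/use


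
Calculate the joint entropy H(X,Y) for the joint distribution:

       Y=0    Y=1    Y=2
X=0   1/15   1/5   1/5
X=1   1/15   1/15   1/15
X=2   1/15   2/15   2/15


H(X,Y) = -Σ p(x,y) log₂ p(x,y)
  p(0,0)=1/15: -0.0667 × log₂(0.0667) = 0.2605
  p(0,1)=1/5: -0.2000 × log₂(0.2000) = 0.4644
  p(0,2)=1/5: -0.2000 × log₂(0.2000) = 0.4644
  p(1,0)=1/15: -0.0667 × log₂(0.0667) = 0.2605
  p(1,1)=1/15: -0.0667 × log₂(0.0667) = 0.2605
  p(1,2)=1/15: -0.0667 × log₂(0.0667) = 0.2605
  p(2,0)=1/15: -0.0667 × log₂(0.0667) = 0.2605
  p(2,1)=2/15: -0.1333 × log₂(0.1333) = 0.3876
  p(2,2)=2/15: -0.1333 × log₂(0.1333) = 0.3876
H(X,Y) = 3.0062 bits


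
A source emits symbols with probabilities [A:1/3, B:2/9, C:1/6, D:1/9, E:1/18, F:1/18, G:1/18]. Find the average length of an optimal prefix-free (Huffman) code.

Huffman tree construction:
Combine smallest probabilities repeatedly
Resulting codes:
  A: 11 (length 2)
  B: 01 (length 2)
  C: 101 (length 3)
  D: 001 (length 3)
  E: 1000 (length 4)
  F: 1001 (length 4)
  G: 000 (length 3)
Average length = Σ p(s) × length(s) = 2.5556 bits


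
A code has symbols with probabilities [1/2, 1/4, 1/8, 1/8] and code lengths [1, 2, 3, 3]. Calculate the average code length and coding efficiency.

Average length L = Σ p_i × l_i = 1.7500 bits
Entropy H = 1.7500 bits
Efficiency η = H/L × 100% = 100.00%


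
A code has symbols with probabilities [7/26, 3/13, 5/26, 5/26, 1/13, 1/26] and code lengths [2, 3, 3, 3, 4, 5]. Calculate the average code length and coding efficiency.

Average length L = Σ p_i × l_i = 2.8846 bits
Entropy H = 2.3781 bits
Efficiency η = H/L × 100% = 82.44%


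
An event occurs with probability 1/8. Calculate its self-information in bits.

Information content I(x) = -log₂(p(x))
I = -log₂(1/8) = -log₂(0.1250)
I = 3.0000 bits


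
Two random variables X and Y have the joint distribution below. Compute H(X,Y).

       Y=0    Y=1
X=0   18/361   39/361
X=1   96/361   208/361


H(X,Y) = -Σ p(x,y) log₂ p(x,y)
  p(0,0)=18/361: -0.0499 × log₂(0.0499) = 0.2157
  p(0,1)=39/361: -0.1080 × log₂(0.1080) = 0.3468
  p(1,0)=96/361: -0.2659 × log₂(0.2659) = 0.5082
  p(1,1)=208/361: -0.5762 × log₂(0.5762) = 0.4583
H(X,Y) = 1.5290 bits


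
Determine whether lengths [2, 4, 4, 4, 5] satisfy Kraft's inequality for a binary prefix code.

Kraft inequality: Σ 2^(-l_i) ≤ 1 for prefix-free code
Calculating: 2^(-2) + 2^(-4) + 2^(-4) + 2^(-4) + 2^(-5)
= 0.25 + 0.0625 + 0.0625 + 0.0625 + 0.03125
= 0.4688
Since 0.4688 ≤ 1, prefix-free code exists


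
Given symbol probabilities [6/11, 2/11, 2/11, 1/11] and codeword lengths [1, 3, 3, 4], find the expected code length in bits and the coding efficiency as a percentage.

Average length L = Σ p_i × l_i = 2.0000 bits
Entropy H = 1.6858 bits
Efficiency η = H/L × 100% = 84.29%


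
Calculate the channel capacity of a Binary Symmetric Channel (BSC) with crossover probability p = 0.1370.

For BSC with error probability p:
C = 1 - H(p) where H(p) is binary entropy
H(0.1370) = -0.1370 × log₂(0.1370) - 0.8630 × log₂(0.8630)
H(p) = 0.5763
C = 1 - 0.5763 = 0.4237 bits/use


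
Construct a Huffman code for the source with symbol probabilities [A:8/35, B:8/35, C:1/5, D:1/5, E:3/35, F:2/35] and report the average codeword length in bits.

Huffman tree construction:
Combine smallest probabilities repeatedly
Resulting codes:
  A: 01 (length 2)
  B: 10 (length 2)
  C: 111 (length 3)
  D: 00 (length 2)
  E: 1101 (length 4)
  F: 1100 (length 4)
Average length = Σ p(s) × length(s) = 2.4857 bits


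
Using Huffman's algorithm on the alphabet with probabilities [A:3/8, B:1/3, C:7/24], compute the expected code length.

Huffman tree construction:
Combine smallest probabilities repeatedly
Resulting codes:
  A: 0 (length 1)
  B: 11 (length 2)
  C: 10 (length 2)
Average length = Σ p(s) × length(s) = 1.6250 bits


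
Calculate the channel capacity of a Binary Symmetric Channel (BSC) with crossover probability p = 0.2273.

For BSC with error probability p:
C = 1 - H(p) where H(p) is binary entropy
H(0.2273) = -0.2273 × log₂(0.2273) - 0.7727 × log₂(0.7727)
H(p) = 0.7733
C = 1 - 0.7733 = 0.2267 bits/use


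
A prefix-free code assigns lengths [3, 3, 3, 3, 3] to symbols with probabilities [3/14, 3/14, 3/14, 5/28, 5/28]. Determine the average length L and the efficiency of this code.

Average length L = Σ p_i × l_i = 3.0000 bits
Entropy H = 2.3163 bits
Efficiency η = H/L × 100% = 77.21%


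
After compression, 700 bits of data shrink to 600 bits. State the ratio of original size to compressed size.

Compression ratio = Original / Compressed
= 700 / 600 = 1.17:1


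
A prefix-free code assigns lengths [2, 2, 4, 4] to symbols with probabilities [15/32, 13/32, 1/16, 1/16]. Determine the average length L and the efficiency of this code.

Average length L = Σ p_i × l_i = 2.2500 bits
Entropy H = 1.5403 bits
Efficiency η = H/L × 100% = 68.46%


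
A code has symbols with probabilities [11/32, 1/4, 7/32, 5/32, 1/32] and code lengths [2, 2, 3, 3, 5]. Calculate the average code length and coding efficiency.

Average length L = Σ p_i × l_i = 2.4688 bits
Entropy H = 2.0839 bits
Efficiency η = H/L × 100% = 84.41%


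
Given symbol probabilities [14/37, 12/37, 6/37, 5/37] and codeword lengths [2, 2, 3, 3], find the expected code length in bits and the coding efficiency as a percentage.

Average length L = Σ p_i × l_i = 2.2973 bits
Entropy H = 1.8732 bits
Efficiency η = H/L × 100% = 81.54%


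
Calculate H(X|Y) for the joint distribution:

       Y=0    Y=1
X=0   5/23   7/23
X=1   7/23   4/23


H(X|Y) = Σ_y p(y) H(X|Y=y)
  p(Y=0) = 12/23, H(X|Y=0) = 0.9799
  p(Y=1) = 11/23, H(X|Y=1) = 0.9457
H(X|Y) = 0.5217×0.9799 + 0.4783×0.9457 = 0.9635 bits


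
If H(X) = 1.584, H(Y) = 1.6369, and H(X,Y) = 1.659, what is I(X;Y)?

I(X;Y) = H(X) + H(Y) - H(X,Y)
I(X;Y) = 1.584 + 1.6369 - 1.659 = 1.5619 bits


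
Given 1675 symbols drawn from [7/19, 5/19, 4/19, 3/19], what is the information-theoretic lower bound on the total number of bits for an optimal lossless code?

Entropy H = 1.9313 bits/symbol
Minimum bits = H × n = 1.9313 × 1675
= 3234.92 bits


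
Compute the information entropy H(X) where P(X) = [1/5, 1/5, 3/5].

H(X) = -Σ p(x) log₂ p(x)
  -1/5 × log₂(1/5) = 0.4644
  -1/5 × log₂(1/5) = 0.4644
  -3/5 × log₂(3/5) = 0.4422
H(X) = 1.3710 bits


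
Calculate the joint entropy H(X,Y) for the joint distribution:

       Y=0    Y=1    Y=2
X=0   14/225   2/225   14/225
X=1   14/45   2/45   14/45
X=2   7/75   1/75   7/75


H(X,Y) = -Σ p(x,y) log₂ p(x,y)
  p(0,0)=14/225: -0.0622 × log₂(0.0622) = 0.2493
  p(0,1)=2/225: -0.0089 × log₂(0.0089) = 0.0606
  p(0,2)=14/225: -0.0622 × log₂(0.0622) = 0.2493
  p(1,0)=14/45: -0.3111 × log₂(0.3111) = 0.5241
  p(1,1)=2/45: -0.0444 × log₂(0.0444) = 0.1996
  p(1,2)=14/45: -0.3111 × log₂(0.3111) = 0.5241
  p(2,0)=7/75: -0.0933 × log₂(0.0933) = 0.3193
  p(2,1)=1/75: -0.0133 × log₂(0.0133) = 0.0831
  p(2,2)=7/75: -0.0933 × log₂(0.0933) = 0.3193
H(X,Y) = 2.5286 bits


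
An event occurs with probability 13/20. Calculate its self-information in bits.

Information content I(x) = -log₂(p(x))
I = -log₂(13/20) = -log₂(0.6500)
I = 0.6215 bits


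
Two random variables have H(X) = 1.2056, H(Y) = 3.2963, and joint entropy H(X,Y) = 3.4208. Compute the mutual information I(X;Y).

I(X;Y) = H(X) + H(Y) - H(X,Y)
I(X;Y) = 1.2056 + 3.2963 - 3.4208 = 1.0811 bits


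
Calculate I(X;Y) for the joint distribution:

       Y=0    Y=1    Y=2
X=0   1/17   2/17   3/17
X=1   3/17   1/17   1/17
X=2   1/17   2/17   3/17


H(X) = 1.5799, H(Y) = 1.5657, H(X,Y) = 3.0131
I(X;Y) = H(X) + H(Y) - H(X,Y) = 0.1324 bits


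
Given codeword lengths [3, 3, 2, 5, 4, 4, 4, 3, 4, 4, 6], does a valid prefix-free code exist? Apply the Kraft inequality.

Kraft inequality: Σ 2^(-l_i) ≤ 1 for prefix-free code
Calculating: 2^(-3) + 2^(-3) + 2^(-2) + 2^(-5) + 2^(-4) + 2^(-4) + 2^(-4) + 2^(-3) + 2^(-4) + 2^(-4) + 2^(-6)
= 0.125 + 0.125 + 0.25 + 0.03125 + 0.0625 + 0.0625 + 0.0625 + 0.125 + 0.0625 + 0.0625 + 0.015625
= 0.9844
Since 0.9844 ≤ 1, prefix-free code exists


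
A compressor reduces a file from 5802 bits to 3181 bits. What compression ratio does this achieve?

Compression ratio = Original / Compressed
= 5802 / 3181 = 1.82:1


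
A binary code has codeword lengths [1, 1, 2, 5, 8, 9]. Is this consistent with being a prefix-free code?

Kraft inequality: Σ 2^(-l_i) ≤ 1 for prefix-free code
Calculating: 2^(-1) + 2^(-1) + 2^(-2) + 2^(-5) + 2^(-8) + 2^(-9)
= 0.5 + 0.5 + 0.25 + 0.03125 + 0.00390625 + 0.001953125
= 1.2871
Since 1.2871 > 1, prefix-free code does not exist


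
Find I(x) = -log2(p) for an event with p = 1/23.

Information content I(x) = -log₂(p(x))
I = -log₂(1/23) = -log₂(0.0435)
I = 4.5236 bits


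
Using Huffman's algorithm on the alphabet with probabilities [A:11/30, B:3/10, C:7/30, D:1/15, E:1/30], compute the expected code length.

Huffman tree construction:
Combine smallest probabilities repeatedly
Resulting codes:
  A: 0 (length 1)
  B: 10 (length 2)
  C: 111 (length 3)
  D: 1101 (length 4)
  E: 1100 (length 4)
Average length = Σ p(s) × length(s) = 2.0667 bits


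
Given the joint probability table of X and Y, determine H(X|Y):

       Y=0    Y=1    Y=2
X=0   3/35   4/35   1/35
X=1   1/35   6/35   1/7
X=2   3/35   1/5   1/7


H(X|Y) = Σ_y p(y) H(X|Y=y)
  p(Y=0) = 1/5, H(X|Y=0) = 1.4488
  p(Y=1) = 17/35, H(X|Y=1) = 1.5486
  p(Y=2) = 11/35, H(X|Y=2) = 1.3486
H(X|Y) = 0.2000×1.4488 + 0.4857×1.5486 + 0.3143×1.3486 = 1.4658 bits


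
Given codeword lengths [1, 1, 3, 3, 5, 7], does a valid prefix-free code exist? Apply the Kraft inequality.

Kraft inequality: Σ 2^(-l_i) ≤ 1 for prefix-free code
Calculating: 2^(-1) + 2^(-1) + 2^(-3) + 2^(-3) + 2^(-5) + 2^(-7)
= 0.5 + 0.5 + 0.125 + 0.125 + 0.03125 + 0.0078125
= 1.2891
Since 1.2891 > 1, prefix-free code does not exist


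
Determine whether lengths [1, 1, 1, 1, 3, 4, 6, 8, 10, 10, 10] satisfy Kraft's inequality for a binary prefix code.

Kraft inequality: Σ 2^(-l_i) ≤ 1 for prefix-free code
Calculating: 2^(-1) + 2^(-1) + 2^(-1) + 2^(-1) + 2^(-3) + 2^(-4) + 2^(-6) + 2^(-8) + 2^(-10) + 2^(-10) + 2^(-10)
= 0.5 + 0.5 + 0.5 + 0.5 + 0.125 + 0.0625 + 0.015625 + 0.00390625 + 0.0009765625 + 0.0009765625 + 0.0009765625
= 2.2100
Since 2.2100 > 1, prefix-free code does not exist


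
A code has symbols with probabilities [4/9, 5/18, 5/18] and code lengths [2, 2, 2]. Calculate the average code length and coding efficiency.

Average length L = Σ p_i × l_i = 2.0000 bits
Entropy H = 1.5466 bits
Efficiency η = H/L × 100% = 77.33%


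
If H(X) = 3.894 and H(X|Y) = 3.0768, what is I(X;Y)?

I(X;Y) = H(X) - H(X|Y)
I(X;Y) = 3.894 - 3.0768 = 0.8172 bits


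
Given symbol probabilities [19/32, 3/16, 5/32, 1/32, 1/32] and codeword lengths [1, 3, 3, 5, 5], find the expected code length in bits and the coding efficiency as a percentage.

Average length L = Σ p_i × l_i = 1.9375 bits
Entropy H = 1.6303 bits
Efficiency η = H/L × 100% = 84.15%


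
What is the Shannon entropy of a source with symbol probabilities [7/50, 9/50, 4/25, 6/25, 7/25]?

H(X) = -Σ p(x) log₂ p(x)
  -7/50 × log₂(7/50) = 0.3971
  -9/50 × log₂(9/50) = 0.4453
  -4/25 × log₂(4/25) = 0.4230
  -6/25 × log₂(6/25) = 0.4941
  -7/25 × log₂(7/25) = 0.5142
H(X) = 2.2738 bits


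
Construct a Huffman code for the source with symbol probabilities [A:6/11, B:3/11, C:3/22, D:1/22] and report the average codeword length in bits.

Huffman tree construction:
Combine smallest probabilities repeatedly
Resulting codes:
  A: 1 (length 1)
  B: 01 (length 2)
  C: 001 (length 3)
  D: 000 (length 3)
Average length = Σ p(s) × length(s) = 1.6364 bits


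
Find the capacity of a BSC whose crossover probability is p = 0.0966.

For BSC with error probability p:
C = 1 - H(p) where H(p) is binary entropy
H(0.0966) = -0.0966 × log₂(0.0966) - 0.9034 × log₂(0.9034)
H(p) = 0.4581
C = 1 - 0.4581 = 0.5419 bits/use


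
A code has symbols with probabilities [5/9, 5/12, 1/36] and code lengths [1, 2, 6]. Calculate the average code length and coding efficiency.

Average length L = Σ p_i × l_i = 1.5556 bits
Entropy H = 1.1410 bits
Efficiency η = H/L × 100% = 73.35%


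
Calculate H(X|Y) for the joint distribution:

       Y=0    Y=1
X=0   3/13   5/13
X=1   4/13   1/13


H(X|Y) = Σ_y p(y) H(X|Y=y)
  p(Y=0) = 7/13, H(X|Y=0) = 0.9852
  p(Y=1) = 6/13, H(X|Y=1) = 0.6500
H(X|Y) = 0.5385×0.9852 + 0.4615×0.6500 = 0.8305 bits


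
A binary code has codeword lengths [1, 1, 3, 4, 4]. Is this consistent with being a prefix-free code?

Kraft inequality: Σ 2^(-l_i) ≤ 1 for prefix-free code
Calculating: 2^(-1) + 2^(-1) + 2^(-3) + 2^(-4) + 2^(-4)
= 0.5 + 0.5 + 0.125 + 0.0625 + 0.0625
= 1.2500
Since 1.2500 > 1, prefix-free code does not exist


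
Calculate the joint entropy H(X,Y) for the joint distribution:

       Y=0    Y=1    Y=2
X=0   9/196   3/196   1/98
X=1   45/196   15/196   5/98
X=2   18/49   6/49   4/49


H(X,Y) = -Σ p(x,y) log₂ p(x,y)
  p(0,0)=9/196: -0.0459 × log₂(0.0459) = 0.2041
  p(0,1)=3/196: -0.0153 × log₂(0.0153) = 0.0923
  p(0,2)=1/98: -0.0102 × log₂(0.0102) = 0.0675
  p(1,0)=45/196: -0.2296 × log₂(0.2296) = 0.4874
  p(1,1)=15/196: -0.0765 × log₂(0.0765) = 0.2838
  p(1,2)=5/98: -0.0510 × log₂(0.0510) = 0.2190
  p(2,0)=18/49: -0.3673 × log₂(0.3673) = 0.5307
  p(2,1)=6/49: -0.1224 × log₂(0.1224) = 0.3710
  p(2,2)=4/49: -0.0816 × log₂(0.0816) = 0.2951
H(X,Y) = 2.5509 bits


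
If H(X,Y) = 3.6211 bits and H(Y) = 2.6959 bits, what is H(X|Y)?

Chain rule: H(X,Y) = H(X|Y) + H(Y)
H(X|Y) = H(X,Y) - H(Y) = 3.6211 - 2.6959 = 0.9252 bits


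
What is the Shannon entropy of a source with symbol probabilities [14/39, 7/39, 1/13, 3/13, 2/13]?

H(X) = -Σ p(x) log₂ p(x)
  -14/39 × log₂(14/39) = 0.5306
  -7/39 × log₂(7/39) = 0.4448
  -1/13 × log₂(1/13) = 0.2846
  -3/13 × log₂(3/13) = 0.4882
  -2/13 × log₂(2/13) = 0.4155
H(X) = 2.1636 bits


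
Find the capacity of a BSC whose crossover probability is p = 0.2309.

For BSC with error probability p:
C = 1 - H(p) where H(p) is binary entropy
H(0.2309) = -0.2309 × log₂(0.2309) - 0.7691 × log₂(0.7691)
H(p) = 0.7796
C = 1 - 0.7796 = 0.2204 bits/use


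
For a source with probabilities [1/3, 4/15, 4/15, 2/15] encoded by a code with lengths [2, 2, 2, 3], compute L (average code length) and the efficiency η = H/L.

Average length L = Σ p_i × l_i = 2.1333 bits
Entropy H = 1.9329 bits
Efficiency η = H/L × 100% = 90.61%


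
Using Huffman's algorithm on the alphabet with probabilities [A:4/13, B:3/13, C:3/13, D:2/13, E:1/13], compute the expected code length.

Huffman tree construction:
Combine smallest probabilities repeatedly
Resulting codes:
  A: 11 (length 2)
  B: 00 (length 2)
  C: 01 (length 2)
  D: 101 (length 3)
  E: 100 (length 3)
Average length = Σ p(s) × length(s) = 2.2308 bits


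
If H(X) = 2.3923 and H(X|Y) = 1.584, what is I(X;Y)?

I(X;Y) = H(X) - H(X|Y)
I(X;Y) = 2.3923 - 1.584 = 0.8083 bits


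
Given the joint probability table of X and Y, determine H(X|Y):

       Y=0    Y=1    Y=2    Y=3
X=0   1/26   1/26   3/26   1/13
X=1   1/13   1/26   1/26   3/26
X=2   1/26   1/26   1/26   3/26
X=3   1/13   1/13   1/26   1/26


H(X|Y) = Σ_y p(y) H(X|Y=y)
  p(Y=0) = 3/13, H(X|Y=0) = 1.9183
  p(Y=1) = 5/26, H(X|Y=1) = 1.9219
  p(Y=2) = 3/13, H(X|Y=2) = 1.7925
  p(Y=3) = 9/26, H(X|Y=3) = 1.8911
H(X|Y) = 0.2308×1.9183 + 0.1923×1.9219 + 0.2308×1.7925 + 0.3462×1.8911 = 1.8805 bits


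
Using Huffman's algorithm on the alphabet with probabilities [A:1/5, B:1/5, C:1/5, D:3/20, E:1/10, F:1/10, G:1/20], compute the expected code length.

Huffman tree construction:
Combine smallest probabilities repeatedly
Resulting codes:
  A: 111 (length 3)
  B: 00 (length 2)
  C: 01 (length 2)
  D: 101 (length 3)
  E: 1101 (length 4)
  F: 100 (length 3)
  G: 1100 (length 4)
Average length = Σ p(s) × length(s) = 2.7500 bits


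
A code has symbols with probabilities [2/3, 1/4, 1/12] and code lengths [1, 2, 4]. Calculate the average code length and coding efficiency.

Average length L = Σ p_i × l_i = 1.5000 bits
Entropy H = 1.1887 bits
Efficiency η = H/L × 100% = 79.25%


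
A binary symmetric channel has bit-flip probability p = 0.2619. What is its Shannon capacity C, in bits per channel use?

For BSC with error probability p:
C = 1 - H(p) where H(p) is binary entropy
H(0.2619) = -0.2619 × log₂(0.2619) - 0.7381 × log₂(0.7381)
H(p) = 0.8296
C = 1 - 0.8296 = 0.1704 bits/use


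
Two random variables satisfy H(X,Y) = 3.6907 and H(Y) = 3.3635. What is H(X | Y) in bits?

Chain rule: H(X,Y) = H(X|Y) + H(Y)
H(X|Y) = H(X,Y) - H(Y) = 3.6907 - 3.3635 = 0.3272 bits


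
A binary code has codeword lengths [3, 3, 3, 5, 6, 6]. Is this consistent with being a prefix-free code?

Kraft inequality: Σ 2^(-l_i) ≤ 1 for prefix-free code
Calculating: 2^(-3) + 2^(-3) + 2^(-3) + 2^(-5) + 2^(-6) + 2^(-6)
= 0.125 + 0.125 + 0.125 + 0.03125 + 0.015625 + 0.015625
= 0.4375
Since 0.4375 ≤ 1, prefix-free code exists


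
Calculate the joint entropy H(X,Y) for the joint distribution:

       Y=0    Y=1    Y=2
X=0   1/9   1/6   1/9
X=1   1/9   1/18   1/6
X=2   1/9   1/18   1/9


H(X,Y) = -Σ p(x,y) log₂ p(x,y)
  p(0,0)=1/9: -0.1111 × log₂(0.1111) = 0.3522
  p(0,1)=1/6: -0.1667 × log₂(0.1667) = 0.4308
  p(0,2)=1/9: -0.1111 × log₂(0.1111) = 0.3522
  p(1,0)=1/9: -0.1111 × log₂(0.1111) = 0.3522
  p(1,1)=1/18: -0.0556 × log₂(0.0556) = 0.2317
  p(1,2)=1/6: -0.1667 × log₂(0.1667) = 0.4308
  p(2,0)=1/9: -0.1111 × log₂(0.1111) = 0.3522
  p(2,1)=1/18: -0.0556 × log₂(0.0556) = 0.2317
  p(2,2)=1/9: -0.1111 × log₂(0.1111) = 0.3522
H(X,Y) = 3.0860 bits


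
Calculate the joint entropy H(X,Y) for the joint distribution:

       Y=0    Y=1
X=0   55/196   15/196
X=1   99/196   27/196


H(X,Y) = -Σ p(x,y) log₂ p(x,y)
  p(0,0)=55/196: -0.2806 × log₂(0.2806) = 0.5145
  p(0,1)=15/196: -0.0765 × log₂(0.0765) = 0.2838
  p(1,0)=99/196: -0.5051 × log₂(0.5051) = 0.4977
  p(1,1)=27/196: -0.1378 × log₂(0.1378) = 0.3940
H(X,Y) = 1.6899 bits


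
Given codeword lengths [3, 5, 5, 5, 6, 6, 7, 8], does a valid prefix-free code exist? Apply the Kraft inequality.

Kraft inequality: Σ 2^(-l_i) ≤ 1 for prefix-free code
Calculating: 2^(-3) + 2^(-5) + 2^(-5) + 2^(-5) + 2^(-6) + 2^(-6) + 2^(-7) + 2^(-8)
= 0.125 + 0.03125 + 0.03125 + 0.03125 + 0.015625 + 0.015625 + 0.0078125 + 0.00390625
= 0.2617
Since 0.2617 ≤ 1, prefix-free code exists


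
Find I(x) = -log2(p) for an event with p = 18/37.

Information content I(x) = -log₂(p(x))
I = -log₂(18/37) = -log₂(0.4865)
I = 1.0395 bits


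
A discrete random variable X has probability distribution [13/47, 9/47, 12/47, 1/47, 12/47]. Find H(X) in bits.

H(X) = -Σ p(x) log₂ p(x)
  -13/47 × log₂(13/47) = 0.5128
  -9/47 × log₂(9/47) = 0.4566
  -12/47 × log₂(12/47) = 0.5029
  -1/47 × log₂(1/47) = 0.1182
  -12/47 × log₂(12/47) = 0.5029
H(X) = 2.0934 bits


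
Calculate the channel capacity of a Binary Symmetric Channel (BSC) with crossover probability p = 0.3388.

For BSC with error probability p:
C = 1 - H(p) where H(p) is binary entropy
H(0.3388) = -0.3388 × log₂(0.3388) - 0.6612 × log₂(0.6612)
H(p) = 0.9237
C = 1 - 0.9237 = 0.0763 bits/use


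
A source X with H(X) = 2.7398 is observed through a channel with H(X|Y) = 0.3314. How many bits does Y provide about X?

I(X;Y) = H(X) - H(X|Y)
I(X;Y) = 2.7398 - 0.3314 = 2.4084 bits


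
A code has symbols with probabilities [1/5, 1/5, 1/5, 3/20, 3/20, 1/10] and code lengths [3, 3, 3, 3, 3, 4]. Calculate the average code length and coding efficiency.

Average length L = Σ p_i × l_i = 3.1000 bits
Entropy H = 2.5464 bits
Efficiency η = H/L × 100% = 82.14%


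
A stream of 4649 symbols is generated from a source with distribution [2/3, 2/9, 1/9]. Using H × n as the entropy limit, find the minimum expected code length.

Entropy H = 1.2244 bits/symbol
Minimum bits = H × n = 1.2244 × 4649
= 5692.21 bits


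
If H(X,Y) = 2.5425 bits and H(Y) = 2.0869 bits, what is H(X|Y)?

Chain rule: H(X,Y) = H(X|Y) + H(Y)
H(X|Y) = H(X,Y) - H(Y) = 2.5425 - 2.0869 = 0.4556 bits


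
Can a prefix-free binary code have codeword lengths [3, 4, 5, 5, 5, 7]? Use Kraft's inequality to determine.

Kraft inequality: Σ 2^(-l_i) ≤ 1 for prefix-free code
Calculating: 2^(-3) + 2^(-4) + 2^(-5) + 2^(-5) + 2^(-5) + 2^(-7)
= 0.125 + 0.0625 + 0.03125 + 0.03125 + 0.03125 + 0.0078125
= 0.2891
Since 0.2891 ≤ 1, prefix-free code exists


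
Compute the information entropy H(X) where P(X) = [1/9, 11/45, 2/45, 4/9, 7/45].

H(X) = -Σ p(x) log₂ p(x)
  -1/9 × log₂(1/9) = 0.3522
  -11/45 × log₂(11/45) = 0.4968
  -2/45 × log₂(2/45) = 0.1996
  -4/9 × log₂(4/9) = 0.5200
  -7/45 × log₂(7/45) = 0.4176
H(X) = 1.9862 bits


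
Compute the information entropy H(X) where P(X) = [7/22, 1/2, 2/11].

H(X) = -Σ p(x) log₂ p(x)
  -7/22 × log₂(7/22) = 0.5257
  -1/2 × log₂(1/2) = 0.5000
  -2/11 × log₂(2/11) = 0.4472
H(X) = 1.4728 bits


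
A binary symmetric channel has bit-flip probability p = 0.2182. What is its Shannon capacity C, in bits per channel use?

For BSC with error probability p:
C = 1 - H(p) where H(p) is binary entropy
H(0.2182) = -0.2182 × log₂(0.2182) - 0.7818 × log₂(0.7818)
H(p) = 0.7569
C = 1 - 0.7569 = 0.2431 bits/use


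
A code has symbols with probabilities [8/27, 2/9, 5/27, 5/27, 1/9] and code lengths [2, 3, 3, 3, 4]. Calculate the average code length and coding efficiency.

Average length L = Σ p_i × l_i = 2.8148 bits
Entropy H = 2.2555 bits
Efficiency η = H/L × 100% = 80.13%


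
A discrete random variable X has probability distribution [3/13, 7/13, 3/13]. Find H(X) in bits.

H(X) = -Σ p(x) log₂ p(x)
  -3/13 × log₂(3/13) = 0.4882
  -7/13 × log₂(7/13) = 0.4809
  -3/13 × log₂(3/13) = 0.4882
H(X) = 1.4573 bits


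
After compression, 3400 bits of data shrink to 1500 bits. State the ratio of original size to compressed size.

Compression ratio = Original / Compressed
= 3400 / 1500 = 2.27:1


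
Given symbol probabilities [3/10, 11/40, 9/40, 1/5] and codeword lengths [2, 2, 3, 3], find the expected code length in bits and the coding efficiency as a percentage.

Average length L = Σ p_i × l_i = 2.4250 bits
Entropy H = 1.9819 bits
Efficiency η = H/L × 100% = 81.73%


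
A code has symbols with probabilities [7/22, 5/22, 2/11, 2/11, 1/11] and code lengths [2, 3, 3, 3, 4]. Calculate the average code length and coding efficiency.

Average length L = Σ p_i × l_i = 2.7727 bits
Entropy H = 2.2203 bits
Efficiency η = H/L × 100% = 80.08%


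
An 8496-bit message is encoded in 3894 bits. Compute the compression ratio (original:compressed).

Compression ratio = Original / Compressed
= 8496 / 3894 = 2.18:1


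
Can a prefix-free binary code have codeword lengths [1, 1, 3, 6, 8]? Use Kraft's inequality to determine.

Kraft inequality: Σ 2^(-l_i) ≤ 1 for prefix-free code
Calculating: 2^(-1) + 2^(-1) + 2^(-3) + 2^(-6) + 2^(-8)
= 0.5 + 0.5 + 0.125 + 0.015625 + 0.00390625
= 1.1445
Since 1.1445 > 1, prefix-free code does not exist


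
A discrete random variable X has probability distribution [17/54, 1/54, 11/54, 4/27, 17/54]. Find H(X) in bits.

H(X) = -Σ p(x) log₂ p(x)
  -17/54 × log₂(17/54) = 0.5249
  -1/54 × log₂(1/54) = 0.1066
  -11/54 × log₂(11/54) = 0.4676
  -4/27 × log₂(4/27) = 0.4081
  -17/54 × log₂(17/54) = 0.5249
H(X) = 2.0322 bits


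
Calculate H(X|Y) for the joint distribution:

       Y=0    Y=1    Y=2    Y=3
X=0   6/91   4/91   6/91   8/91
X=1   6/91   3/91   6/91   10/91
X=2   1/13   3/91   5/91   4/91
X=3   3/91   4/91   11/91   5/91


H(X|Y) = Σ_y p(y) H(X|Y=y)
  p(Y=0) = 22/91, H(X|Y=0) = 1.9401
  p(Y=1) = 2/13, H(X|Y=1) = 1.9852
  p(Y=2) = 4/13, H(X|Y=2) = 1.9258
  p(Y=3) = 27/91, H(X|Y=3) = 1.9094
H(X|Y) = 0.2418×1.9401 + 0.1538×1.9852 + 0.3077×1.9258 + 0.2967×1.9094 = 1.9335 bits


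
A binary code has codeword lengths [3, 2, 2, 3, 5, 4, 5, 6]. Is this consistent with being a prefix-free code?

Kraft inequality: Σ 2^(-l_i) ≤ 1 for prefix-free code
Calculating: 2^(-3) + 2^(-2) + 2^(-2) + 2^(-3) + 2^(-5) + 2^(-4) + 2^(-5) + 2^(-6)
= 0.125 + 0.25 + 0.25 + 0.125 + 0.03125 + 0.0625 + 0.03125 + 0.015625
= 0.8906
Since 0.8906 ≤ 1, prefix-free code exists


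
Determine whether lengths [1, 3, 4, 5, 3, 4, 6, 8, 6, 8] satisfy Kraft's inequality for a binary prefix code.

Kraft inequality: Σ 2^(-l_i) ≤ 1 for prefix-free code
Calculating: 2^(-1) + 2^(-3) + 2^(-4) + 2^(-5) + 2^(-3) + 2^(-4) + 2^(-6) + 2^(-8) + 2^(-6) + 2^(-8)
= 0.5 + 0.125 + 0.0625 + 0.03125 + 0.125 + 0.0625 + 0.015625 + 0.00390625 + 0.015625 + 0.00390625
= 0.9453
Since 0.9453 ≤ 1, prefix-free code exists


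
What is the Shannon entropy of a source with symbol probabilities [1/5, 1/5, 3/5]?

H(X) = -Σ p(x) log₂ p(x)
  -1/5 × log₂(1/5) = 0.4644
  -1/5 × log₂(1/5) = 0.4644
  -3/5 × log₂(3/5) = 0.4422
H(X) = 1.3710 bits


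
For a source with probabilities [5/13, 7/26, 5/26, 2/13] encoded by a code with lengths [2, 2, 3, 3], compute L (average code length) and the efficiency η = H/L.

Average length L = Σ p_i × l_i = 2.3462 bits
Entropy H = 1.9127 bits
Efficiency η = H/L × 100% = 81.53%


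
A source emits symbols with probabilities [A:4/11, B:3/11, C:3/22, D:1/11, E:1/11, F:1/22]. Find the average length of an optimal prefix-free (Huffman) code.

Huffman tree construction:
Combine smallest probabilities repeatedly
Resulting codes:
  A: 11 (length 2)
  B: 10 (length 2)
  C: 011 (length 3)
  D: 001 (length 3)
  E: 010 (length 3)
  F: 000 (length 3)
Average length = Σ p(s) × length(s) = 2.3636 bits


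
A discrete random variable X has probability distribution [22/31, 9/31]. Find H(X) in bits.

H(X) = -Σ p(x) log₂ p(x)
  -22/31 × log₂(22/31) = 0.3511
  -9/31 × log₂(9/31) = 0.5180
H(X) = 0.8691 bits


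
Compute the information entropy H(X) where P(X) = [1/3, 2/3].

H(X) = -Σ p(x) log₂ p(x)
  -1/3 × log₂(1/3) = 0.5283
  -2/3 × log₂(2/3) = 0.3900
H(X) = 0.9183 bits


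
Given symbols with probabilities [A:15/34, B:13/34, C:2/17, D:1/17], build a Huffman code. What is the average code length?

Huffman tree construction:
Combine smallest probabilities repeatedly
Resulting codes:
  A: 0 (length 1)
  B: 11 (length 2)
  C: 101 (length 3)
  D: 100 (length 3)
Average length = Σ p(s) × length(s) = 1.7353 bits


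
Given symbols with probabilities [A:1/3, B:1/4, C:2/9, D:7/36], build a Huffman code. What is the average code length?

Huffman tree construction:
Combine smallest probabilities repeatedly
Resulting codes:
  A: 11 (length 2)
  B: 10 (length 2)
  C: 01 (length 2)
  D: 00 (length 2)
Average length = Σ p(s) × length(s) = 2.0000 bits


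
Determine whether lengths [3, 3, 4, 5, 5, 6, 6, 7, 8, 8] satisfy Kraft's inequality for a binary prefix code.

Kraft inequality: Σ 2^(-l_i) ≤ 1 for prefix-free code
Calculating: 2^(-3) + 2^(-3) + 2^(-4) + 2^(-5) + 2^(-5) + 2^(-6) + 2^(-6) + 2^(-7) + 2^(-8) + 2^(-8)
= 0.125 + 0.125 + 0.0625 + 0.03125 + 0.03125 + 0.015625 + 0.015625 + 0.0078125 + 0.00390625 + 0.00390625
= 0.4219
Since 0.4219 ≤ 1, prefix-free code exists


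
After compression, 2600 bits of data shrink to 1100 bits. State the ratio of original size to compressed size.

Compression ratio = Original / Compressed
= 2600 / 1100 = 2.36:1


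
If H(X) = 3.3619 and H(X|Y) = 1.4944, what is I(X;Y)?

I(X;Y) = H(X) - H(X|Y)
I(X;Y) = 3.3619 - 1.4944 = 1.8675 bits


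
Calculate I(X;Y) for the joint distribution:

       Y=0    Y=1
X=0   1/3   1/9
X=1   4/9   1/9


H(X) = 0.9911, H(Y) = 0.7642, H(X,Y) = 1.7527
I(X;Y) = H(X) + H(Y) - H(X,Y) = 0.0026 bits


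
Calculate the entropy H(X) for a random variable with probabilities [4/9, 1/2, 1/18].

H(X) = -Σ p(x) log₂ p(x)
  -4/9 × log₂(4/9) = 0.5200
  -1/2 × log₂(1/2) = 0.5000
  -1/18 × log₂(1/18) = 0.2317
H(X) = 1.2516 bits


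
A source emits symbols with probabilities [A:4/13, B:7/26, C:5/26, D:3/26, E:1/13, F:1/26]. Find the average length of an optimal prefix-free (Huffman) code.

Huffman tree construction:
Combine smallest probabilities repeatedly
Resulting codes:
  A: 11 (length 2)
  B: 10 (length 2)
  C: 00 (length 2)
  D: 010 (length 3)
  E: 0111 (length 4)
  F: 0110 (length 4)
Average length = Σ p(s) × length(s) = 2.3462 bits


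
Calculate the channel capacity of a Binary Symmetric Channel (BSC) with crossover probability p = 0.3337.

For BSC with error probability p:
C = 1 - H(p) where H(p) is binary entropy
H(0.3337) = -0.3337 × log₂(0.3337) - 0.6663 × log₂(0.6663)
H(p) = 0.9187
C = 1 - 0.9187 = 0.0813 bits/use


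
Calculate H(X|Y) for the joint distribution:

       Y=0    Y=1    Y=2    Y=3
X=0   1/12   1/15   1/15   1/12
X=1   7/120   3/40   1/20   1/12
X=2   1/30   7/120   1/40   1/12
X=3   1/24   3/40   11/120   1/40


H(X|Y) = Σ_y p(y) H(X|Y=y)
  p(Y=0) = 13/60, H(X|Y=0) = 1.9127
  p(Y=1) = 11/40, H(X|Y=1) = 1.9926
  p(Y=2) = 7/30, H(X|Y=2) = 1.8674
  p(Y=3) = 11/40, H(X|Y=3) = 1.8804
H(X|Y) = 0.2167×1.9127 + 0.2750×1.9926 + 0.2333×1.8674 + 0.2750×1.8804 = 1.9152 bits


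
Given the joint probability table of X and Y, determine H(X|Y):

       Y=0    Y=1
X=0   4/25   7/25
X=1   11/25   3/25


H(X|Y) = Σ_y p(y) H(X|Y=y)
  p(Y=0) = 3/5, H(X|Y=0) = 0.8366
  p(Y=1) = 2/5, H(X|Y=1) = 0.8813
H(X|Y) = 0.6000×0.8366 + 0.4000×0.8813 = 0.8545 bits


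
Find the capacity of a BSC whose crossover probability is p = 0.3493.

For BSC with error probability p:
C = 1 - H(p) where H(p) is binary entropy
H(0.3493) = -0.3493 × log₂(0.3493) - 0.6507 × log₂(0.6507)
H(p) = 0.9334
C = 1 - 0.9334 = 0.0666 bits/use


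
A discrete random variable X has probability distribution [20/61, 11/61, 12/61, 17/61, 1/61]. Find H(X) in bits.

H(X) = -Σ p(x) log₂ p(x)
  -20/61 × log₂(20/61) = 0.5275
  -11/61 × log₂(11/61) = 0.4456
  -12/61 × log₂(12/61) = 0.4615
  -17/61 × log₂(17/61) = 0.5137
  -1/61 × log₂(1/61) = 0.0972
H(X) = 2.0455 bits


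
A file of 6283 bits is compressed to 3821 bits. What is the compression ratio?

Compression ratio = Original / Compressed
= 6283 / 3821 = 1.64:1


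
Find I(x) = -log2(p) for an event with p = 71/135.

Information content I(x) = -log₂(p(x))
I = -log₂(71/135) = -log₂(0.5259)
I = 0.9271 bits
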